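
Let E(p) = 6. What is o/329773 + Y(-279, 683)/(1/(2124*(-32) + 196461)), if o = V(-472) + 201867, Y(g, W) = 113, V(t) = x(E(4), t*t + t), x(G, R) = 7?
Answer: 4788208197931/329773 ≈ 1.4520e+7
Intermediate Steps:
V(t) = 7
o = 201874 (o = 7 + 201867 = 201874)
o/329773 + Y(-279, 683)/(1/(2124*(-32) + 196461)) = 201874/329773 + 113/(1/(2124*(-32) + 196461)) = 201874*(1/329773) + 113/(1/(-67968 + 196461)) = 201874/329773 + 113/(1/128493) = 201874/329773 + 113*128493 = 201874/329773 + 14519709 = 4788208197931/329773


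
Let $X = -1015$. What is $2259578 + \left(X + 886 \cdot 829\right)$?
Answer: $2993057$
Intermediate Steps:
$2259578 + \left(X + 886 \cdot 829\right) = 2259578 + \left(-1015 + 886 \cdot 829\right) = 2259578 + \left(-1015 + 734494\right) = 2259578 + 733479 = 2993057$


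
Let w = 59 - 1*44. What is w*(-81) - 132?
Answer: -1347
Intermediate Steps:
w = 15 (w = 59 - 44 = 15)
w*(-81) - 132 = 15*(-81) - 132 = -1215 - 132 = -1347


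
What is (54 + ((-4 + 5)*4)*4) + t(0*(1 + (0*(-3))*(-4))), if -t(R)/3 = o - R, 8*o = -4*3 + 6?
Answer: 289/4 ≈ 72.250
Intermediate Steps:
o = -¾ (o = (-4*3 + 6)/8 = (-12 + 6)/8 = (⅛)*(-6) = -¾ ≈ -0.75000)
t(R) = 9/4 + 3*R (t(R) = -3*(-¾ - R) = 9/4 + 3*R)
(54 + ((-4 + 5)*4)*4) + t(0*(1 + (0*(-3))*(-4))) = (54 + ((-4 + 5)*4)*4) + (9/4 + 3*(0*(1 + (0*(-3))*(-4)))) = (54 + (1*4)*4) + (9/4 + 3*(0*(1 + 0*(-4)))) = (54 + 4*4) + (9/4 + 3*(0*(1 + 0))) = (54 + 16) + (9/4 + 3*(0*1)) = 70 + (9/4 + 3*0) = 70 + (9/4 + 0) = 70 + 9/4 = 289/4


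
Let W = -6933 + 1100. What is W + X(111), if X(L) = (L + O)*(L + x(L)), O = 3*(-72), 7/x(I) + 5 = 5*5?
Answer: -70099/4 ≈ -17525.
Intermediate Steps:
x(I) = 7/20 (x(I) = 7/(-5 + 5*5) = 7/(-5 + 25) = 7/20)
O = -216
X(L) = (-216 + L)*(7/20 + L) (X(L) = (L - 216)*(L + 7/20) = (-216 + L)*(7/20 + L))
W = -5833
W + X(111) = -5833 + (-378/5 + 111² - 4313/20*111) = -5833 + (-378/5 + 12321 - 478743/20) = -5833 - 46767/4 = -70099/4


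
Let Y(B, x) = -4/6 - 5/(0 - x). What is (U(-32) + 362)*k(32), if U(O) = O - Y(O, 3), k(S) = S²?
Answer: 336896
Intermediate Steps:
Y(B, x) = -⅔ + 5/x (Y(B, x) = -4*⅙ - 5*(-1/x) = -⅔ - (-5)/x = -⅔ + 5/x)
U(O) = -1 + O (U(O) = O - (-⅔ + 5/3) = O - 1*1 = O - 1 = -1 + O)
(U(-32) + 362)*k(32) = ((-1 - 32) + 362)*32² = (-33 + 362)*1024 = 329*1024 = 336896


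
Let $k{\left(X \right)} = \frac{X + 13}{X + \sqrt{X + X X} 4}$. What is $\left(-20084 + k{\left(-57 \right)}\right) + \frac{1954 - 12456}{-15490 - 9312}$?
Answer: $- \frac{208958892931}{10404439} - \frac{352 \sqrt{798}}{47823} \approx -20084.0$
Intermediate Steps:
$k{\left(X \right)} = \frac{13 + X}{X + 4 \sqrt{X + X^{2}}}$ ($k{\left(X \right)} = \frac{13 + X}{X + \sqrt{X + X^{2}} \cdot 4} = \frac{13 + X}{X + 4 \sqrt{X + X^{2}}}$)
$\left(-20084 + k{\left(-57 \right)}\right) + \frac{1954 - 12456}{-15490 - 9312} = \left(-20084 + \frac{13 - 57}{-57 + 4 \sqrt{- 57 \left(1 - 57\right)}}\right) + \frac{1954 - 12456}{-15490 - 9312} = \left(-20084 + \frac{1}{-57 + 4 \sqrt{\left(-57\right) \left(-56\right)}} \left(-44\right)\right) - \frac{10502}{-24802} = \left(-20084 + \frac{1}{-57 + 4 \sqrt{3192}} \left(-44\right)\right) - - \frac{5251}{12401} = \left(-20084 + \frac{1}{-57 + 4 \cdot 2 \sqrt{798}} \left(-44\right)\right) + \frac{5251}{12401} = \left(-20084 + \frac{1}{-57 + 8 \sqrt{798}} \left(-44\right)\right) + \frac{5251}{12401} = \left(-20084 - \frac{44}{-57 + 8 \sqrt{798}}\right) + \frac{5251}{12401} = - \frac{249056433}{12401} - \frac{44}{-57 + 8 \sqrt{798}}$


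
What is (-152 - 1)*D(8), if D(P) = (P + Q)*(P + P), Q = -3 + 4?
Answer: -22032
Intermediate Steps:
Q = 1
D(P) = 2*P*(1 + P) (D(P) = (P + 1)*(P + P) = (1 + P)*(2*P) = 2*P*(1 + P))
(-152 - 1)*D(8) = (-152 - 1)*(2*8*(1 + 8)) = -306*8*9 = -153*144 = -22032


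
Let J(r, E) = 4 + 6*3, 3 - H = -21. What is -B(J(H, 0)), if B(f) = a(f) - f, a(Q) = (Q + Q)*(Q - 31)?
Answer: 418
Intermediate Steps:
H = 24 (H = 3 - 1*(-21) = 3 + 21 = 24)
J(r, E) = 22 (J(r, E) = 4 + 18 = 22)
a(Q) = 2*Q*(-31 + Q) (a(Q) = (2*Q)*(-31 + Q) = 2*Q*(-31 + Q))
B(f) = -f + 2*f*(-31 + f) (B(f) = 2*f*(-31 + f) - f = -f + 2*f*(-31 + f))
-B(J(H, 0)) = -22*(-63 + 2*22) = -22*(-63 + 44) = -22*(-19) = -1*(-418) = 418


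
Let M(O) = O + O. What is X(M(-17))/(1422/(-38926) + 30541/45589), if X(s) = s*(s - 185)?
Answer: 3303413086161/281002852 ≈ 11756.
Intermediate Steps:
M(O) = 2*O
X(s) = s*(-185 + s)
X(M(-17))/(1422/(-38926) + 30541/45589) = ((2*(-17))*(-185 + 2*(-17)))/(1422/(-38926) + 30541/45589) = (-34*(-185 - 34))/(1422*(-1/38926) + 30541*(1/45589)) = (-34*(-219))/(-711/19463 + 30541/45589) = 7446/(562005704/887298707) = 7446*(887298707/562005704) = 3303413086161/281002852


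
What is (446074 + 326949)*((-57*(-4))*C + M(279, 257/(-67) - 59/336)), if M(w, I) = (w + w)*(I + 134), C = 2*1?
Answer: 211697830056093/3752 ≈ 5.6423e+10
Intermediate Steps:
C = 2
M(w, I) = 2*w*(134 + I) (M(w, I) = (2*w)*(134 + I) = 2*w*(134 + I))
(446074 + 326949)*((-57*(-4))*C + M(279, 257/(-67) - 59/336)) = (446074 + 326949)*(-57*(-4)*2 + 2*279*(134 + (257/(-67) - 59/336))) = 773023*(228*2 + 2*279*(134 + (257*(-1/67) - 59*1/336))) = 773023*(456 + 2*279*(134 + (-257/67 - 59/336))) = 773023*(456 + 2*279*(134 - 90305/22512)) = 773023*(456 + 2*279*(2926303/22512)) = 773023*(456 + 272146179/3752) = 773023*(273857091/3752) = 211697830056093/3752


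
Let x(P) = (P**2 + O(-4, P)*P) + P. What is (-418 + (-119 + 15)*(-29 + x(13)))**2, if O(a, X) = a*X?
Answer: 2913192676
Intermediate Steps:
O(a, X) = X*a
x(P) = P - 3*P**2 (x(P) = (P**2 + (P*(-4))*P) + P = (P**2 + (-4*P)*P) + P = (P**2 - 4*P**2) + P = -3*P**2 + P = P - 3*P**2)
(-418 + (-119 + 15)*(-29 + x(13)))**2 = (-418 + (-119 + 15)*(-29 + 13*(1 - 3*13)))**2 = (-418 - 104*(-29 + 13*(1 - 39)))**2 = (-418 - 104*(-29 + 13*(-38)))**2 = (-418 - 104*(-29 - 494))**2 = (-418 - 104*(-523))**2 = (-418 + 54392)**2 = 53974**2 = 2913192676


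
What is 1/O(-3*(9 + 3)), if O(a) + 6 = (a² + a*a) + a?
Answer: 1/2550 ≈ 0.00039216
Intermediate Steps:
O(a) = -6 + a + 2*a² (O(a) = -6 + ((a² + a*a) + a) = -6 + ((a² + a²) + a) = -6 + (2*a² + a) = -6 + (a + 2*a²) = -6 + a + 2*a²)
1/O(-3*(9 + 3)) = 1/(-6 - 3*(9 + 3) + 2*(-3*(9 + 3))²) = 1/(-6 - 3*12 + 2*(-3*12)²) = 1/(-6 - 36 + 2*(-36)²) = 1/(-6 - 36 + 2*1296) = 1/(-6 - 36 + 2592) = 1/2550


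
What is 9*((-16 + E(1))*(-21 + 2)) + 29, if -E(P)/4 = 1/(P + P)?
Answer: 3107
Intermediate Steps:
E(P) = -2/P (E(P) = -4/(P + P) = -4*1/(2*P) = -2/P)
9*((-16 + E(1))*(-21 + 2)) + 29 = 9*((-16 - 2/1)*(-21 + 2)) + 29 = 9*((-16 - 2*1)*(-19)) + 29 = 9*((-16 - 2)*(-19)) + 29 = 9*(-18*(-19)) + 29 = 9*342 + 29 = 3078 + 29 = 3107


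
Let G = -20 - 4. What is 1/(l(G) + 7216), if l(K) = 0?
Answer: 1/7216 ≈ 0.00013858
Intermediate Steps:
G = -24
1/(l(G) + 7216) = 1/(0 + 7216) = 1/7216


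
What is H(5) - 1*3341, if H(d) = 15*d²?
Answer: -2966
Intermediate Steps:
H(5) - 1*3341 = 15*5² - 1*3341 = 15*25 - 3341 = 375 - 3341 = -2966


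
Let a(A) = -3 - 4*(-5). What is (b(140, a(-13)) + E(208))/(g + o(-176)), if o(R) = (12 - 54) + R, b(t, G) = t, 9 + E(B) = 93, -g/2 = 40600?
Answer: -112/40709 ≈ -0.0027512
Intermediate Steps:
g = -81200 (g = -2*40600 = -81200)
E(B) = 84 (E(B) = -9 + 93 = 84)
a(A) = 17 (a(A) = -3 + 20 = 17)
o(R) = -42 + R
(b(140, a(-13)) + E(208))/(g + o(-176)) = (140 + 84)/(-81200 + (-42 - 176)) = 224/(-81200 - 218) = 224/(-81418) = 224*(-1/81418) = -112/40709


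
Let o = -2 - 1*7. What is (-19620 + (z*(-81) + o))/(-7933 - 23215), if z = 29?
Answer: 10989/15574 ≈ 0.70560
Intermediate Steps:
o = -9 (o = -2 - 7 = -9)
(-19620 + (z*(-81) + o))/(-7933 - 23215) = (-19620 + (29*(-81) - 9))/(-7933 - 23215) = (-19620 + (-2349 - 9))/(-31148) = (-19620 - 2358)*(-1/31148) = -21978*(-1/31148) = 10989/15574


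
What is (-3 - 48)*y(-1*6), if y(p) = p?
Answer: 306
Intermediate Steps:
(-3 - 48)*y(-1*6) = (-3 - 48)*(-1*6) = -51*(-6) = 306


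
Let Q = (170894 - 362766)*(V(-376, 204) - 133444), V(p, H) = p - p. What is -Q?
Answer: -25604167168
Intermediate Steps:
V(p, H) = 0
Q = 25604167168 (Q = (170894 - 362766)*(0 - 133444) = -191872*(-133444) = 25604167168)
-Q = -1*25604167168 = -25604167168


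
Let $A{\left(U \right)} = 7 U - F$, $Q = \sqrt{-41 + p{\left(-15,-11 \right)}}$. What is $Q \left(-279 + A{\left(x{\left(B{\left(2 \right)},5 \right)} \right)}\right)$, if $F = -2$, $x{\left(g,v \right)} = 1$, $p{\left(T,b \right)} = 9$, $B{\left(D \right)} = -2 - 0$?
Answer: $- 1080 i \sqrt{2} \approx - 1527.4 i$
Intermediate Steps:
$B{\left(D \right)} = -2$ ($B{\left(D \right)} = -2 + 0 = -2$)
$Q = 4 i \sqrt{2}$ ($Q = \sqrt{-41 + 9} = \sqrt{-32} = 4 i \sqrt{2} \approx 5.6569 i$)
$A{\left(U \right)} = 2 + 7 U$ ($A{\left(U \right)} = 7 U - -2 = 7 U + 2 = 2 + 7 U$)
$Q \left(-279 + A{\left(x{\left(B{\left(2 \right)},5 \right)} \right)}\right) = 4 i \sqrt{2} \left(-279 + \left(2 + 7 \cdot 1\right)\right) = 4 i \sqrt{2} \left(-279 + \left(2 + 7\right)\right) = 4 i \sqrt{2} \left(-279 + 9\right) = 4 i \sqrt{2} \left(-270\right) = - 1080 i \sqrt{2}$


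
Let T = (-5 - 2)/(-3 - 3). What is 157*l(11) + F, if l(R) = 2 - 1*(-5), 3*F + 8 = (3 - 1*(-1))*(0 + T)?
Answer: 9881/9 ≈ 1097.9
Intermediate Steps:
T = 7/6 (T = -7/(-6) = -7*(-⅙) = 7/6 ≈ 1.1667)
F = -10/9 (F = -8/3 + ((3 - 1*(-1))*(0 + 7/6))/3 = -8/3 + ((3 + 1)*(7/6))/3 = -8/3 + (4*(7/6))/3 = -8/3 + (⅓)*(14/3) = -8/3 + 14/9 = -10/9 ≈ -1.1111)
l(R) = 7 (l(R) = 2 + 5 = 7)
157*l(11) + F = 157*7 - 10/9 = 1099 - 10/9 = 9881/9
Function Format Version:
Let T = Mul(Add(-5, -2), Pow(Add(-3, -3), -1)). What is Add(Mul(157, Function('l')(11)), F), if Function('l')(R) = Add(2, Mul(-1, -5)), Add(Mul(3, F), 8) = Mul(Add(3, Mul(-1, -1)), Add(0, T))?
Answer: Rational(9881, 9) ≈ 1097.9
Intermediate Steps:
T = Rational(7, 6) (T = Mul(-7, Pow(-6, -1)) = Mul(-7, Rational(-1, 6)) = Rational(7, 6) ≈ 1.1667)
F = Rational(-10, 9) (F = Add(Rational(-8, 3), Mul(Rational(1, 3), Mul(Add(3, Mul(-1, -1)), Add(0, Rational(7, 6))))) = Add(Rational(-8, 3), Mul(Rational(1, 3), Mul(Add(3, 1), Rational(7, 6)))) = Add(Rational(-8, 3), Mul(Rational(1, 3), Mul(4, Rational(7, 6)))) = Add(Rational(-8, 3), Mul(Rational(1, 3), Rational(14, 3))) = Add(Rational(-8, 3), Rational(14, 9)) = Rational(-10, 9) ≈ -1.1111)
Function('l')(R) = 7 (Function('l')(R) = Add(2, 5) = 7)
Add(Mul(157, Function('l')(11)), F) = Add(Mul(157, 7), Rational(-10, 9)) = Add(1099, Rational(-10, 9)) = Rational(9881, 9)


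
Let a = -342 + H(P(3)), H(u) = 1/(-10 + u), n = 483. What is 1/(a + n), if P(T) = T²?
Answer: 1/140 ≈ 0.0071429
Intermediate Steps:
a = -343 (a = -342 + 1/(-10 + 3²) = -342 + 1/(-10 + 9) = -342 + 1/(-1) = -342 - 1 = -343)
1/(a + n) = 1/(-343 + 483) = 1/140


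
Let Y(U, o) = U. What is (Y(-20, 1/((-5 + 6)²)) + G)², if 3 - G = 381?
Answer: 158404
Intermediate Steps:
G = -378 (G = 3 - 1*381 = 3 - 381 = -378)
(Y(-20, 1/((-5 + 6)²)) + G)² = (-20 - 378)² = (-398)² = 158404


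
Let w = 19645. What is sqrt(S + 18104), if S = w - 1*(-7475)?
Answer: 2*sqrt(11306) ≈ 212.66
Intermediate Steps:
S = 27120 (S = 19645 - 1*(-7475) = 19645 + 7475 = 27120)
sqrt(S + 18104) = sqrt(27120 + 18104) = sqrt(45224) = 2*sqrt(11306)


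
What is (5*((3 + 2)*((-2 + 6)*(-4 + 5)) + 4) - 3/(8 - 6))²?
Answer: 56169/4 ≈ 14042.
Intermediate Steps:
(5*((3 + 2)*((-2 + 6)*(-4 + 5)) + 4) - 3/(8 - 6))² = (5*(5*(4*1) + 4) - 3/2)² = (5*(5*4 + 4) - 3*½)² = (5*(20 + 4) - 3/2)² = (5*24 - 3/2)² = (120 - 3/2)² = (237/2)² = 56169/4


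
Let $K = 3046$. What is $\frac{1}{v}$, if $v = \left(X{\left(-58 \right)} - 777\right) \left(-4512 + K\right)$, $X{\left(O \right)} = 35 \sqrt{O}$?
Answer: $\frac{111}{141318002} + \frac{5 i \sqrt{58}}{141318002} \approx 7.8546 \cdot 10^{-7} + 2.6946 \cdot 10^{-7} i$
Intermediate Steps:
$v = 1139082 - 51310 i \sqrt{58}$ ($v = \left(35 \sqrt{-58} - 777\right) \left(-4512 + 3046\right) = \left(35 i \sqrt{58} - 777\right) \left(-1466\right) = \left(-777 + 35 i \sqrt{58}\right) \left(-1466\right) = 1139082 - 51310 i \sqrt{58} \approx 1.1391 \cdot 10^{6} - 3.9077 \cdot 10^{5} i$)
$\frac{1}{v} = \frac{1}{1139082 - 51310 i \sqrt{58}}$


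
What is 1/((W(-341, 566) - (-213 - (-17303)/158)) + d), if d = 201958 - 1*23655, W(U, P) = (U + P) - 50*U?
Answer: 158/30917675 ≈ 5.1103e-6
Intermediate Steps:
W(U, P) = P - 49*U (W(U, P) = (P + U) - 50*U = P - 49*U)
d = 178303 (d = 201958 - 23655 = 178303)
1/((W(-341, 566) - (-213 - (-17303)/158)) + d) = 1/(((566 - 49*(-341)) - (-213 - (-17303)/158)) + 178303) = 1/(((566 + 16709) - (-213 - (-17303)/158)) + 178303) = 1/((17275 - (-213 - 143*(-121/158))) + 178303) = 1/((17275 - (-213 + 17303/158)) + 178303) = 1/((17275 - 1*(-16351/158)) + 178303) = 1/((17275 + 16351/158) + 178303) = 1/(2745801/158 + 178303) = 1/(30917675/158) = 158/30917675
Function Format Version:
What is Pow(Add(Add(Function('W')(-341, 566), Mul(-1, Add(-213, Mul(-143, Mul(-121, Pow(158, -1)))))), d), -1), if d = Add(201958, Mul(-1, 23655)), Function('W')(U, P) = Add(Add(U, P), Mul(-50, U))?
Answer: Rational(158, 30917675) ≈ 5.1103e-6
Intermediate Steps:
Function('W')(U, P) = Add(P, Mul(-49, U)) (Function('W')(U, P) = Add(Add(P, U), Mul(-50, U)) = Add(P, Mul(-49, U)))
d = 178303 (d = Add(201958, -23655) = 178303)
Pow(Add(Add(Function('W')(-341, 566), Mul(-1, Add(-213, Mul(-143, Mul(-121, Pow(158, -1)))))), d), -1) = Pow(Add(Add(Add(566, Mul(-49, -341)), Mul(-1, Add(-213, Mul(-143, Mul(-121, Pow(158, -1)))))), 178303), -1) = Pow(Add(Add(Add(566, 16709), Mul(-1, Add(-213, Mul(-143, Mul(-121, Rational(1, 158)))))), 178303), -1) = Pow(Add(Add(17275, Mul(-1, Add(-213, Mul(-143, Rational(-121, 158))))), 178303), -1) = Pow(Add(Add(17275, Mul(-1, Add(-213, Rational(17303, 158)))), 178303), -1) = Pow(Add(Add(17275, Mul(-1, Rational(-16351, 158))), 178303), -1) = Pow(Add(Add(17275, Rational(16351, 158)), 178303), -1) = Pow(Add(Rational(2745801, 158), 178303), -1) = Pow(Rational(30917675, 158), -1) = Rational(158, 30917675)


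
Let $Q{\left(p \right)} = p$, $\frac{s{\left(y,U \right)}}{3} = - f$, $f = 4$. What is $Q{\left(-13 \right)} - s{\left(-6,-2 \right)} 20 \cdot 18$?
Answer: $4307$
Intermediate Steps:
$s{\left(y,U \right)} = -12$ ($s{\left(y,U \right)} = 3 \left(\left(-1\right) 4\right) = 3 \left(-4\right) = -12$)
$Q{\left(-13 \right)} - s{\left(-6,-2 \right)} 20 \cdot 18 = -13 - \left(-12\right) 20 \cdot 18 = -13 - \left(-240\right) 18 = -13 - -4320 = -13 + 4320 = 4307$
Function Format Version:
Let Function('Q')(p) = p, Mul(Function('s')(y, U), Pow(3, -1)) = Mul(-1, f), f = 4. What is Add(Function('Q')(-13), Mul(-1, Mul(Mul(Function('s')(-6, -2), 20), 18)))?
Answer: 4307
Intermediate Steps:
Function('s')(y, U) = -12 (Function('s')(y, U) = Mul(3, Mul(-1, 4)) = Mul(3, -4) = -12)
Add(Function('Q')(-13), Mul(-1, Mul(Mul(Function('s')(-6, -2), 20), 18))) = Add(-13, Mul(-1, Mul(Mul(-12, 20), 18))) = Add(-13, Mul(-1, Mul(-240, 18))) = Add(-13, Mul(-1, -4320)) = Add(-13, 4320) = 4307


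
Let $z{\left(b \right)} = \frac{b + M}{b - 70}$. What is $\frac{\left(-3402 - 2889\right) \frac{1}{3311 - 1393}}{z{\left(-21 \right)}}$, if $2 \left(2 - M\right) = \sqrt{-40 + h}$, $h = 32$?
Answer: $- \frac{517959}{33154} + \frac{27261 i \sqrt{2}}{33154} \approx -15.623 + 1.1628 i$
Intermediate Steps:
$M = 2 - i \sqrt{2}$ ($M = 2 - \frac{\sqrt{-40 + 32}}{2} = 2 - \frac{\sqrt{-8}}{2} = 2 - \frac{2 i \sqrt{2}}{2} = 2 - i \sqrt{2} \approx 2.0 - 1.4142 i$)
$z{\left(b \right)} = \frac{2 + b - i \sqrt{2}}{-70 + b}$ ($z{\left(b \right)} = \frac{b + \left(2 - i \sqrt{2}\right)}{b - 70} = \frac{2 + b - i \sqrt{2}}{-70 + b}$)
$\frac{\left(-3402 - 2889\right) \frac{1}{3311 - 1393}}{z{\left(-21 \right)}} = \frac{\left(-3402 - 2889\right) \frac{1}{3311 - 1393}}{\frac{1}{-70 - 21} \left(2 - 21 - i \sqrt{2}\right)} = \frac{\left(-6291\right) \frac{1}{1918}}{\frac{1}{-91} \left(-19 - i \sqrt{2}\right)} = \frac{\left(-6291\right) \frac{1}{1918}}{\left(- \frac{1}{91}\right) \left(-19 - i \sqrt{2}\right)} = - \frac{6291}{1918 \left(\frac{19}{91} + \frac{i \sqrt{2}}{91}\right)}$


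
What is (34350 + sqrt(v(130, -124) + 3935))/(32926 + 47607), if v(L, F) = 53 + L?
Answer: 34350/80533 + sqrt(4118)/80533 ≈ 0.42733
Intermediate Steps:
(34350 + sqrt(v(130, -124) + 3935))/(32926 + 47607) = (34350 + sqrt((53 + 130) + 3935))/(32926 + 47607) = (34350 + sqrt(183 + 3935))/80533 = (34350 + sqrt(4118))*(1/80533) = 34350/80533 + sqrt(4118)/80533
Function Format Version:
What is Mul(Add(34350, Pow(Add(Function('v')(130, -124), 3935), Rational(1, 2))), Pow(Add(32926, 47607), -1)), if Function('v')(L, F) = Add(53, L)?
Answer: Add(Rational(34350, 80533), Mul(Rational(1, 80533), Pow(4118, Rational(1, 2)))) ≈ 0.42733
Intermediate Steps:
Mul(Add(34350, Pow(Add(Function('v')(130, -124), 3935), Rational(1, 2))), Pow(Add(32926, 47607), -1)) = Mul(Add(34350, Pow(Add(Add(53, 130), 3935), Rational(1, 2))), Pow(Add(32926, 47607), -1)) = Mul(Add(34350, Pow(Add(183, 3935), Rational(1, 2))), Pow(80533, -1)) = Mul(Add(34350, Pow(4118, Rational(1, 2))), Rational(1, 80533)) = Add(Rational(34350, 80533), Mul(Rational(1, 80533), Pow(4118, Rational(1, 2))))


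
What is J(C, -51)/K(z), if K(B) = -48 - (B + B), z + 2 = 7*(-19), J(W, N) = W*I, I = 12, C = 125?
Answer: 250/37 ≈ 6.7568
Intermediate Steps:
J(W, N) = 12*W (J(W, N) = W*12 = 12*W)
z = -135 (z = -2 + 7*(-19) = -2 - 133 = -135)
K(B) = -48 - 2*B
J(C, -51)/K(z) = (12*125)/(-48 - 2*(-135)) = 1500/(-48 + 270) = 1500/222 = 1500*(1/222) = 250/37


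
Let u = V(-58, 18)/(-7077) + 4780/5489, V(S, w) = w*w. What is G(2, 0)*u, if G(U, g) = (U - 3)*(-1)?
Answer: 10683208/12948551 ≈ 0.82505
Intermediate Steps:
V(S, w) = w²
G(U, g) = 3 - U (G(U, g) = (-3 + U)*(-1) = 3 - U)
u = 10683208/12948551 (u = 18²/(-7077) + 4780/5489 = 324*(-1/7077) + 4780*(1/5489) = -108/2359 + 4780/5489 = 10683208/12948551 ≈ 0.82505)
G(2, 0)*u = (3 - 1*2)*(10683208/12948551) = (3 - 2)*(10683208/12948551) = 1*(10683208/12948551) = 10683208/12948551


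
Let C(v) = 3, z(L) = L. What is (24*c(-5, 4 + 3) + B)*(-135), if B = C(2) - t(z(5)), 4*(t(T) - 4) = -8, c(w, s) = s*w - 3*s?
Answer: 181305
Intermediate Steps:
c(w, s) = -3*s + s*w
t(T) = 2 (t(T) = 4 + (¼)*(-8) = 4 - 2 = 2)
B = 1 (B = 3 - 1*2 = 3 - 2 = 1)
(24*c(-5, 4 + 3) + B)*(-135) = (24*((4 + 3)*(-3 - 5)) + 1)*(-135) = (24*(7*(-8)) + 1)*(-135) = (24*(-56) + 1)*(-135) = (-1344 + 1)*(-135) = -1343*(-135) = 181305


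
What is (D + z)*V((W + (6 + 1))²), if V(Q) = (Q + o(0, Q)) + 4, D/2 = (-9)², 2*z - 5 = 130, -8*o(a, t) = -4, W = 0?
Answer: 49113/4 ≈ 12278.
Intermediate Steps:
o(a, t) = ½ (o(a, t) = -⅛*(-4) = ½)
z = 135/2 (z = 5/2 + (½)*130 = 5/2 + 65 = 135/2 ≈ 67.500)
D = 162 (D = 2*(-9)² = 2*81 = 162)
V(Q) = 9/2 + Q (V(Q) = (Q + ½) + 4 = (½ + Q) + 4 = 9/2 + Q)
(D + z)*V((W + (6 + 1))²) = (162 + 135/2)*(9/2 + (0 + (6 + 1))²) = 459*(9/2 + (0 + 7)²)/2 = 459*(9/2 + 7²)/2 = 459*(9/2 + 49)/2 = (459/2)*(107/2) = 49113/4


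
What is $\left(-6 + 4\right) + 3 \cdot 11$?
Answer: $31$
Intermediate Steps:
$\left(-6 + 4\right) + 3 \cdot 11 = -2 + 33 = 31$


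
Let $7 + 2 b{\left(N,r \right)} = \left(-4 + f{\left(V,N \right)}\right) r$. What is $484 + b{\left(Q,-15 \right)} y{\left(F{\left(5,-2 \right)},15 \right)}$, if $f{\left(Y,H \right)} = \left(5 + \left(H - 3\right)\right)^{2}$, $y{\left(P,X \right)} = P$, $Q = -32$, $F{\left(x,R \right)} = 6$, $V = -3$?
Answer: $-39857$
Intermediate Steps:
$f{\left(Y,H \right)} = \left(2 + H\right)^{2}$ ($f{\left(Y,H \right)} = \left(5 + \left(H - 3\right)\right)^{2} = \left(5 + \left(-3 + H\right)\right)^{2} = \left(2 + H\right)^{2}$)
$b{\left(N,r \right)} = - \frac{7}{2} + \frac{r \left(-4 + \left(2 + N\right)^{2}\right)}{2}$ ($b{\left(N,r \right)} = - \frac{7}{2} + \frac{\left(-4 + \left(2 + N\right)^{2}\right) r}{2} = - \frac{7}{2} + \frac{r \left(-4 + \left(2 + N\right)^{2}\right)}{2}$)
$484 + b{\left(Q,-15 \right)} y{\left(F{\left(5,-2 \right)},15 \right)} = 484 + \left(- \frac{7}{2} - -30 + \frac{1}{2} \left(-15\right) \left(2 - 32\right)^{2}\right) 6 = 484 + \left(- \frac{7}{2} + 30 + \frac{1}{2} \left(-15\right) \left(-30\right)^{2}\right) 6 = 484 + \left(- \frac{7}{2} + 30 + \frac{1}{2} \left(-15\right) 900\right) 6 = 484 + \left(- \frac{7}{2} + 30 - 6750\right) 6 = 484 - 40341 = -39857$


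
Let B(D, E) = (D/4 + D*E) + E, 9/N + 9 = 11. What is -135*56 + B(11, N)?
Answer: -30013/4 ≈ -7503.3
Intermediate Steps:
N = 9/2 (N = 9/(-9 + 11) = 9/2 ≈ 4.5000)
B(D, E) = E + D/4 + D*E (B(D, E) = (D/4 + D*E) + E = E + D/4 + D*E)
-135*56 + B(11, N) = -135*56 + (9/2 + (1/4)*11 + 11*(9/2)) = -7560 + (9/2 + 11/4 + 99/2) = -7560 + 227/4 = -30013/4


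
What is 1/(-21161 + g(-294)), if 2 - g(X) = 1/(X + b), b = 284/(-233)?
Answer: -68786/1455442741 ≈ -4.7261e-5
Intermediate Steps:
b = -284/233 (b = 284*(-1/233) = -284/233 ≈ -1.2189)
g(X) = 2 - 1/(-284/233 + X) (g(X) = 2 - 1/(X - 284/233) = 2 - 1/(-284/233 + X))
1/(-21161 + g(-294)) = 1/(-21161 + (-801 + 466*(-294))/(-284 + 233*(-294))) = 1/(-21161 + (-801 - 137004)/(-284 - 68502)) = 1/(-21161 - 137805/(-68786)) = 1/(-21161 - 1/68786*(-137805)) = 1/(-21161 + 137805/68786) = 1/(-1455442741/68786) = -68786/1455442741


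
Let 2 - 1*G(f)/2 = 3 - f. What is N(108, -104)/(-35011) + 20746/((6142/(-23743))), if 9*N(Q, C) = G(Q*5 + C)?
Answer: -25868172928177/322556343 ≈ -80197.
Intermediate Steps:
G(f) = -2 + 2*f (G(f) = 4 - 2*(3 - f) = 4 + (-6 + 2*f) = -2 + 2*f)
N(Q, C) = -2/9 + 2*C/9 + 10*Q/9 (N(Q, C) = (-2 + 2*(Q*5 + C))/9 = (-2 + 2*(5*Q + C))/9 = (-2 + 2*(C + 5*Q))/9 = (-2 + (2*C + 10*Q))/9 = (-2 + 2*C + 10*Q)/9 = -2/9 + 2*C/9 + 10*Q/9)
N(108, -104)/(-35011) + 20746/((6142/(-23743))) = (-2/9 + (2/9)*(-104) + (10/9)*108)/(-35011) + 20746/((6142/(-23743))) = (-2/9 - 208/9 + 120)*(-1/35011) + 20746/((6142*(-1/23743))) = (290/3)*(-1/35011) + 20746/(-6142/23743) = -290/105033 + 20746*(-23743/6142) = -290/105033 - 246286139/3071 = -25868172928177/322556343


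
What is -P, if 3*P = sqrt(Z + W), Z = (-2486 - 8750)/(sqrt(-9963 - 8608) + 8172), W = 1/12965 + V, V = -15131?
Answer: -sqrt(-454011709660157930240854350 + 35325821837094777940*I*sqrt(379))/519638405745 ≈ -3.1056e-5 - 41.005*I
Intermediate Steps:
W = -196173414/12965 (W = 1/12965 - 15131 = -196173414/12965 ≈ -15131.)
Z = -11236/(8172 + 7*I*sqrt(379)) (Z = -11236/(sqrt(-18571) + 8172) = -11236/(7*I*sqrt(379) + 8172) = -11236/(8172 + 7*I*sqrt(379)) ≈ -1.3746 + 0.022922*I)
P = sqrt(-524224196642178/34642560383 + 78652*I*sqrt(379)/66800155)/3 (P = sqrt((-91820592/66800155 + 78652*I*sqrt(379)/66800155) - 196173414/12965)/3 = sqrt(-524224196642178/34642560383 + 78652*I*sqrt(379)/66800155)/3 ≈ 3.1056e-5 + 41.005*I)
-P = -sqrt(-454011709660157930240854350 + 35325821837094777940*I*sqrt(379))/519638405745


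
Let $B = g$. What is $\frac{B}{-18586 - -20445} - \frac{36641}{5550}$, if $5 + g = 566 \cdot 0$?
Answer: $- \frac{68143369}{10317450} \approx -6.6047$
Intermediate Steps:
$g = -5$ ($g = -5 + 566 \cdot 0 = -5 + 0 = -5$)
$B = -5$
$\frac{B}{-18586 - -20445} - \frac{36641}{5550} = - \frac{5}{-18586 - -20445} - \frac{36641}{5550} = - \frac{5}{-18586 + 20445} - \frac{36641}{5550} = - \frac{5}{1859} - \frac{36641}{5550} = - \frac{68143369}{10317450}$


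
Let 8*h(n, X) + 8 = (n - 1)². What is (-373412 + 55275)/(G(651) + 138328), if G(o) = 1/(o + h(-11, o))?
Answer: -212515516/92403105 ≈ -2.2999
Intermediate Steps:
h(n, X) = -1 + (-1 + n)²/8 (h(n, X) = -1 + (n - 1)²/8 = -1 + (-1 + n)²/8)
G(o) = 1/(17 + o) (G(o) = 1/(o + (-1 + (-1 - 11)²/8)) = 1/(o + (-1 + (⅛)*(-12)²)) = 1/(o + (-1 + (⅛)*144)) = 1/(o + (-1 + 18)) = 1/(o + 17) = 1/(17 + o))
(-373412 + 55275)/(G(651) + 138328) = (-373412 + 55275)/(1/(17 + 651) + 138328) = -318137/(1/668 + 138328) = -318137/92403105/668 = -318137*668/92403105 = -212515516/92403105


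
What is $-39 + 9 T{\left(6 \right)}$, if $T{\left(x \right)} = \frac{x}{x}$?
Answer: $-30$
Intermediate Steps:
$T{\left(x \right)} = 1$
$-39 + 9 T{\left(6 \right)} = -39 + 9 \cdot 1 = -39 + 9 = -30$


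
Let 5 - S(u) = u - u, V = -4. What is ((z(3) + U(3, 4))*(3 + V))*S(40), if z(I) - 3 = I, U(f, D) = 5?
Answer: -55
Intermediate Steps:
S(u) = 5 (S(u) = 5 - (u - u) = 5 - 1*0 = 5 + 0 = 5)
z(I) = 3 + I
((z(3) + U(3, 4))*(3 + V))*S(40) = (((3 + 3) + 5)*(3 - 4))*5 = ((6 + 5)*(-1))*5 = (11*(-1))*5 = -11*5 = -55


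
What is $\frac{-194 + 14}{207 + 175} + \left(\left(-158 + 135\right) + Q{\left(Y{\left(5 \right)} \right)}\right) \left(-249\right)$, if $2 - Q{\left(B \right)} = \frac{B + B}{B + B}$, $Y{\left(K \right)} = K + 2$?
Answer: $\frac{1046208}{191} \approx 5477.5$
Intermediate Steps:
$Y{\left(K \right)} = 2 + K$
$Q{\left(B \right)} = 1$ ($Q{\left(B \right)} = 2 - \frac{B + B}{B + B} = 2 - \frac{2 B}{2 B} = 2 - 2 B \frac{1}{2 B} = 2 - 1 = 1$)
$\frac{-194 + 14}{207 + 175} + \left(\left(-158 + 135\right) + Q{\left(Y{\left(5 \right)} \right)}\right) \left(-249\right) = \frac{-194 + 14}{207 + 175} + \left(\left(-158 + 135\right) + 1\right) \left(-249\right) = - \frac{180}{382} + \left(-23 + 1\right) \left(-249\right) = \left(-180\right) \frac{1}{382} - -5478 = - \frac{90}{191} + 5478 = \frac{1046208}{191}$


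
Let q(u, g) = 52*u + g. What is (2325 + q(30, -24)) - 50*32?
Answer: 2261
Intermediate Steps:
q(u, g) = g + 52*u
(2325 + q(30, -24)) - 50*32 = (2325 + (-24 + 52*30)) - 50*32 = (2325 + (-24 + 1560)) - 1600 = (2325 + 1536) - 1600 = 3861 - 1600 = 2261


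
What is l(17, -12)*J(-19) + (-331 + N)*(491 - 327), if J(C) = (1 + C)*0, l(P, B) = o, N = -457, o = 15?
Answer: -129232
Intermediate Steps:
l(P, B) = 15
J(C) = 0
l(17, -12)*J(-19) + (-331 + N)*(491 - 327) = 15*0 + (-331 - 457)*(491 - 327) = 0 - 788*164 = 0 - 129232 = -129232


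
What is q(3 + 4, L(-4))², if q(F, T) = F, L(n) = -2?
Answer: 49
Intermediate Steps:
q(3 + 4, L(-4))² = (3 + 4)² = 7² = 49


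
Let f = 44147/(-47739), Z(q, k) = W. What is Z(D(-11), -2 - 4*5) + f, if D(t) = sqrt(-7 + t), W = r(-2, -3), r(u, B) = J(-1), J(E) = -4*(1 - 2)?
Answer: 146809/47739 ≈ 3.0752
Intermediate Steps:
J(E) = 4 (J(E) = -4*(-1) = 4)
r(u, B) = 4
W = 4
Z(q, k) = 4
f = -44147/47739 (f = 44147*(-1/47739) = -44147/47739 ≈ -0.92476)
Z(D(-11), -2 - 4*5) + f = 4 - 44147/47739 = 146809/47739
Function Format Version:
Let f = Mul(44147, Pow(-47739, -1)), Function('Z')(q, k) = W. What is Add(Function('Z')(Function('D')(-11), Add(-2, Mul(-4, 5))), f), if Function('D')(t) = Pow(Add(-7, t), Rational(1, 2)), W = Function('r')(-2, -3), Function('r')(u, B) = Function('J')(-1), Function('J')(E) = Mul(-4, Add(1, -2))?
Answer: Rational(146809, 47739) ≈ 3.0752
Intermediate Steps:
Function('J')(E) = 4 (Function('J')(E) = Mul(-4, -1) = 4)
Function('r')(u, B) = 4
W = 4
Function('Z')(q, k) = 4
f = Rational(-44147, 47739) (f = Mul(44147, Rational(-1, 47739)) = Rational(-44147, 47739) ≈ -0.92476)
Add(Function('Z')(Function('D')(-11), Add(-2, Mul(-4, 5))), f) = Add(4, Rational(-44147, 47739)) = Rational(146809, 47739)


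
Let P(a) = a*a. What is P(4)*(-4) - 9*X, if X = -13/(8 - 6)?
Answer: -11/2 ≈ -5.5000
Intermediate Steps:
P(a) = a²
X = -13/2 ≈ -6.5000
P(4)*(-4) - 9*X = 4²*(-4) - 9*(-13/2) = 16*(-4) + 117/2 = -64 + 117/2 = -11/2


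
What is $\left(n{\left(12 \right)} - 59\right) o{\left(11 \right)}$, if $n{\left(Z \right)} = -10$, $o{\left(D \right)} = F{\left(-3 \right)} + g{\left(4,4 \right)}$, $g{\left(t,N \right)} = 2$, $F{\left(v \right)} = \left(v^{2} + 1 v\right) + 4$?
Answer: $-828$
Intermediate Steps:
$F{\left(v \right)} = 4 + v + v^{2}$ ($F{\left(v \right)} = \left(v^{2} + v\right) + 4 = \left(v + v^{2}\right) + 4 = 4 + v + v^{2}$)
$o{\left(D \right)} = 12$ ($o{\left(D \right)} = \left(4 - 3 + \left(-3\right)^{2}\right) + 2 = \left(4 - 3 + 9\right) + 2 = 10 + 2 = 12$)
$\left(n{\left(12 \right)} - 59\right) o{\left(11 \right)} = \left(-10 - 59\right) 12 = \left(-69\right) 12 = -828$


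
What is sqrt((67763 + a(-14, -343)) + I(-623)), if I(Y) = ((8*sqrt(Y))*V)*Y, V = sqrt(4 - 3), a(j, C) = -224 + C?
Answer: 2*sqrt(16799 - 1246*I*sqrt(623)) ≈ 322.94 - 192.6*I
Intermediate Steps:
V = 1 (V = sqrt(1) = 1)
I(Y) = 8*Y**(3/2) (I(Y) = ((8*sqrt(Y))*1)*Y = (8*sqrt(Y))*Y = 8*Y**(3/2))
sqrt((67763 + a(-14, -343)) + I(-623)) = sqrt((67763 + (-224 - 343)) + 8*(-623)**(3/2)) = sqrt((67763 - 567) + 8*(-623*I*sqrt(623))) = sqrt(67196 - 4984*I*sqrt(623))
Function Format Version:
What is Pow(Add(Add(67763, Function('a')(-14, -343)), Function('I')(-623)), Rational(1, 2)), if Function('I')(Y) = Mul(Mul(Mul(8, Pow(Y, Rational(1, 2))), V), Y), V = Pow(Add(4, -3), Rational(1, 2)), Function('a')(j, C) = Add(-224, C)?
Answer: Mul(2, Pow(Add(16799, Mul(-1246, I, Pow(623, Rational(1, 2)))), Rational(1, 2))) ≈ Add(322.94, Mul(-192.60, I))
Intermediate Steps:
V = 1 (V = Pow(1, Rational(1, 2)) = 1)
Function('I')(Y) = Mul(8, Pow(Y, Rational(3, 2))) (Function('I')(Y) = Mul(Mul(Mul(8, Pow(Y, Rational(1, 2))), 1), Y) = Mul(Mul(8, Pow(Y, Rational(1, 2))), Y) = Mul(8, Pow(Y, Rational(3, 2))))
Pow(Add(Add(67763, Function('a')(-14, -343)), Function('I')(-623)), Rational(1, 2)) = Pow(Add(Add(67763, Add(-224, -343)), Mul(8, Pow(-623, Rational(3, 2)))), Rational(1, 2)) = Pow(Add(Add(67763, -567), Mul(8, Mul(-623, I, Pow(623, Rational(1, 2))))), Rational(1, 2)) = Pow(Add(67196, Mul(-4984, I, Pow(623, Rational(1, 2)))), Rational(1, 2))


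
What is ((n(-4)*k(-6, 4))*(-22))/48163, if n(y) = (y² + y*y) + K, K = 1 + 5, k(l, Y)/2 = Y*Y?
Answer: -26752/48163 ≈ -0.55545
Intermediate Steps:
k(l, Y) = 2*Y² (k(l, Y) = 2*(Y*Y) = 2*Y²)
K = 6
n(y) = 6 + 2*y² (n(y) = (y² + y*y) + 6 = (y² + y²) + 6 = 2*y² + 6 = 6 + 2*y²)
((n(-4)*k(-6, 4))*(-22))/48163 = (((6 + 2*(-4)²)*(2*4²))*(-22))/48163 = (((6 + 2*16)*(2*16))*(-22))*(1/48163) = (((6 + 32)*32)*(-22))*(1/48163) = ((38*32)*(-22))*(1/48163) = (1216*(-22))*(1/48163) = -26752*1/48163 = -26752/48163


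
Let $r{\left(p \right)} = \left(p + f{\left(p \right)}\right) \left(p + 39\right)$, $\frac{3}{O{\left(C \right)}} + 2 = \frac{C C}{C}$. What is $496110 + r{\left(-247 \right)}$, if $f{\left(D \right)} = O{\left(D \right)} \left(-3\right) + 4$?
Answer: $\frac{45371658}{83} \approx 5.4665 \cdot 10^{5}$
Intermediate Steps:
$O{\left(C \right)} = \frac{3}{-2 + C}$ ($O{\left(C \right)} = \frac{3}{-2 + \frac{C C}{C}} = \frac{3}{-2 + \frac{C^{2}}{C}} = \frac{3}{-2 + C}$)
$f{\left(D \right)} = 4 - \frac{9}{-2 + D}$ ($f{\left(D \right)} = \frac{3}{-2 + D} \left(-3\right) + 4 = - \frac{9}{-2 + D} + 4 = 4 - \frac{9}{-2 + D}$)
$r{\left(p \right)} = \left(39 + p\right) \left(p + \frac{-17 + 4 p}{-2 + p}\right)$ ($r{\left(p \right)} = \left(p + \frac{-17 + 4 p}{-2 + p}\right) \left(p + 39\right) = \left(p + \frac{-17 + 4 p}{-2 + p}\right) \left(39 + p\right) = \left(39 + p\right) \left(p + \frac{-17 + 4 p}{-2 + p}\right)$)
$496110 + r{\left(-247 \right)} = 496110 + \frac{-663 + \left(-247\right)^{3} + 41 \left(-247\right)^{2} + 61 \left(-247\right)}{-2 - 247} = 496110 + \frac{-663 - 15069223 + 41 \cdot 61009 - 15067}{-249} = 496110 - \frac{-663 - 15069223 + 2501369 - 15067}{249} = 496110 - - \frac{4194528}{83} = 496110 + \frac{4194528}{83} = \frac{45371658}{83}$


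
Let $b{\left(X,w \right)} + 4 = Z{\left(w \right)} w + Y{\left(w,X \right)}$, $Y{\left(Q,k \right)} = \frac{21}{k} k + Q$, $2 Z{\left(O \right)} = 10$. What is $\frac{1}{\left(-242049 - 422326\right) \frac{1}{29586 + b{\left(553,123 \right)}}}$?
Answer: $- \frac{30341}{664375} \approx -0.045668$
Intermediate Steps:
$Z{\left(O \right)} = 5$ ($Z{\left(O \right)} = \frac{1}{2} \cdot 10 = 5$)
$Y{\left(Q,k \right)} = 21 + Q$
$b{\left(X,w \right)} = 17 + 6 w$ ($b{\left(X,w \right)} = -4 + \left(5 w + \left(21 + w\right)\right) = -4 + \left(21 + 6 w\right) = 17 + 6 w$)
$\frac{1}{\left(-242049 - 422326\right) \frac{1}{29586 + b{\left(553,123 \right)}}} = \frac{1}{\left(-242049 - 422326\right) \frac{1}{29586 + \left(17 + 6 \cdot 123\right)}} = \frac{1}{\left(-664375\right) \frac{1}{29586 + \left(17 + 738\right)}} = \frac{1}{\left(-664375\right) \frac{1}{29586 + 755}} = \frac{1}{\left(-664375\right) \frac{1}{30341}} = \frac{1}{- \frac{664375}{30341}} = - \frac{30341}{664375}$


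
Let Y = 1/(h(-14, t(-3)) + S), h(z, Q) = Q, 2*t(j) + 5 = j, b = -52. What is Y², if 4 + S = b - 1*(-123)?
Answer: 1/3969 ≈ 0.00025195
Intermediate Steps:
t(j) = -5/2 + j/2
S = 67 (S = -4 + (-52 - 1*(-123)) = -4 + (-52 + 123) = -4 + 71 = 67)
Y = 1/63 (Y = 1/((-5/2 + (½)*(-3)) + 67) = 1/((-5/2 - 3/2) + 67) = 1/(-4 + 67) = 1/63 ≈ 0.015873)
Y² = (1/63)² = 1/3969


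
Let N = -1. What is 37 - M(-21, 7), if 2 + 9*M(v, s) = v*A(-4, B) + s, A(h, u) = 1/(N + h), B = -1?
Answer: 1619/45 ≈ 35.978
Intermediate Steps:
A(h, u) = 1/(-1 + h)
M(v, s) = -2/9 - v/45 + s/9 (M(v, s) = -2/9 + (v/(-1 - 4) + s)/9 = -2/9 + (v/(-5) + s)/9 = -2/9 + (v*(-1/5) + s)/9 = -2/9 + (-v/5 + s)/9 = -2/9 + (s - v/5)/9 = -2/9 + (-v/45 + s/9) = -2/9 - v/45 + s/9)
37 - M(-21, 7) = 37 - (-2/9 - 1/45*(-21) + (1/9)*7) = 37 - (-2/9 + 7/15 + 7/9) = 37 - 1*46/45 = 37 - 46/45 = 1619/45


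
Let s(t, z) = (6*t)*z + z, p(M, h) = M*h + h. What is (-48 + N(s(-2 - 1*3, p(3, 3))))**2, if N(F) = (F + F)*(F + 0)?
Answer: 58641465600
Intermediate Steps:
p(M, h) = h + M*h
s(t, z) = z + 6*t*z (s(t, z) = 6*t*z + z = z + 6*t*z)
N(F) = 2*F**2 (N(F) = (2*F)*F = 2*F**2)
(-48 + N(s(-2 - 1*3, p(3, 3))))**2 = (-48 + 2*((3*(1 + 3))*(1 + 6*(-2 - 1*3)))**2)**2 = (-48 + 2*((3*4)*(1 + 6*(-2 - 3)))**2)**2 = (-48 + 2*(12*(1 + 6*(-5)))**2)**2 = (-48 + 2*(12*(1 - 30))**2)**2 = (-48 + 2*(12*(-29))**2)**2 = (-48 + 2*(-348)**2)**2 = (-48 + 2*121104)**2 = (-48 + 242208)**2 = 242160**2 = 58641465600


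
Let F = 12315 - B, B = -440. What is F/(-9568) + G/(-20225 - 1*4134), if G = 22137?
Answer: -522505861/233066912 ≈ -2.2419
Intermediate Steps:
F = 12755 (F = 12315 - 1*(-440) = 12315 + 440 = 12755)
F/(-9568) + G/(-20225 - 1*4134) = 12755/(-9568) + 22137/(-20225 - 1*4134) = 12755*(-1/9568) + 22137/(-20225 - 4134) = -12755/9568 + 22137/(-24359) = -12755/9568 + 22137*(-1/24359) = -12755/9568 - 22137/24359 = -522505861/233066912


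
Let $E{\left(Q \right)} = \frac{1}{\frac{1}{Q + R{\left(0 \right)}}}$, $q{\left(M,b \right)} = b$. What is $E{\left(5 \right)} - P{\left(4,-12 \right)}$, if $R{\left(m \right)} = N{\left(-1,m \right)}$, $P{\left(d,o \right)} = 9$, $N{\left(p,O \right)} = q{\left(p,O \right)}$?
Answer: $-4$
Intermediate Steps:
$N{\left(p,O \right)} = O$
$R{\left(m \right)} = m$
$E{\left(Q \right)} = Q$ ($E{\left(Q \right)} = \frac{1}{\frac{1}{Q + 0}} = \frac{1}{\frac{1}{Q}} = Q$)
$E{\left(5 \right)} - P{\left(4,-12 \right)} = 5 - 9 = -4$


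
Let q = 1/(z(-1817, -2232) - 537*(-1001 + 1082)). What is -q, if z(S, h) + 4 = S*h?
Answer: -1/4012043 ≈ -2.4925e-7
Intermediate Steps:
z(S, h) = -4 + S*h
q = 1/4012043 (q = 1/((-4 - 1817*(-2232)) - 537*(-1001 + 1082)) = 1/((-4 + 4055544) - 537*81) = 1/(4055540 - 43497) = 1/4012043 ≈ 2.4925e-7)
-q = -1*1/4012043 = -1/4012043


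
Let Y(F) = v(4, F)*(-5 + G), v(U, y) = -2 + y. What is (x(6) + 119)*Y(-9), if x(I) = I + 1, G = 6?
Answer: -1386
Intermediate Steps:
x(I) = 1 + I
Y(F) = -2 + F (Y(F) = (-2 + F)*(-5 + 6) = (-2 + F)*1 = -2 + F)
(x(6) + 119)*Y(-9) = ((1 + 6) + 119)*(-2 - 9) = (7 + 119)*(-11) = 126*(-11) = -1386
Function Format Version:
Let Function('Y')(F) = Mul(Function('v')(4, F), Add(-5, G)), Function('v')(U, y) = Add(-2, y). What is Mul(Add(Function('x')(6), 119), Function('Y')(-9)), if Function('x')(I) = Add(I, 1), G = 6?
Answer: -1386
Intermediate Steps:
Function('x')(I) = Add(1, I)
Function('Y')(F) = Add(-2, F) (Function('Y')(F) = Mul(Add(-2, F), Add(-5, 6)) = Mul(Add(-2, F), 1) = Add(-2, F))
Mul(Add(Function('x')(6), 119), Function('Y')(-9)) = Mul(Add(Add(1, 6), 119), Add(-2, -9)) = Mul(Add(7, 119), -11) = Mul(126, -11) = -1386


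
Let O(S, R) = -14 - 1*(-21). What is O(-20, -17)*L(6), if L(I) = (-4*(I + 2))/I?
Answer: -112/3 ≈ -37.333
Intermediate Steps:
O(S, R) = 7 (O(S, R) = -14 + 21 = 7)
L(I) = (-8 - 4*I)/I (L(I) = (-4*(2 + I))/I = (-8 - 4*I)/I)
O(-20, -17)*L(6) = 7*(-4 - 8/6) = 7*(-4 - 8*⅙) = 7*(-4 - 4/3) = 7*(-16/3) = -112/3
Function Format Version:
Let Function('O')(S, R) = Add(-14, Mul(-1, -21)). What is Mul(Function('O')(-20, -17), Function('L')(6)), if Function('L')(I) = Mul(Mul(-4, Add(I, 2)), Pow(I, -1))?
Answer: Rational(-112, 3) ≈ -37.333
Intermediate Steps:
Function('O')(S, R) = 7 (Function('O')(S, R) = Add(-14, 21) = 7)
Function('L')(I) = Mul(Pow(I, -1), Add(-8, Mul(-4, I))) (Function('L')(I) = Mul(Mul(-4, Add(2, I)), Pow(I, -1)) = Mul(Add(-8, Mul(-4, I)), Pow(I, -1)) = Mul(Pow(I, -1), Add(-8, Mul(-4, I))))
Mul(Function('O')(-20, -17), Function('L')(6)) = Mul(7, Add(-4, Mul(-8, Pow(6, -1)))) = Mul(7, Add(-4, Mul(-8, Rational(1, 6)))) = Mul(7, Add(-4, Rational(-4, 3))) = Mul(7, Rational(-16, 3)) = Rational(-112, 3)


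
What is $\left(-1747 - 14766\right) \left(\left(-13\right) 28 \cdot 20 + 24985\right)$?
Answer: $-292362665$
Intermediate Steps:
$\left(-1747 - 14766\right) \left(\left(-13\right) 28 \cdot 20 + 24985\right) = - 16513 \left(\left(-364\right) 20 + 24985\right) = - 16513 \left(-7280 + 24985\right) = \left(-16513\right) 17705 = -292362665$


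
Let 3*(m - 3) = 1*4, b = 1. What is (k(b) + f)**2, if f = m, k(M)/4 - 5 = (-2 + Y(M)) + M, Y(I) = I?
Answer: 5329/9 ≈ 592.11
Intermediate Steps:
k(M) = 12 + 8*M (k(M) = 20 + 4*((-2 + M) + M) = 20 + 4*(-2 + 2*M) = 20 + (-8 + 8*M) = 12 + 8*M)
m = 13/3 (m = 3 + (1*4)/3 = 3 + (1/3)*4 = 3 + 4/3 = 13/3 ≈ 4.3333)
f = 13/3 ≈ 4.3333
(k(b) + f)**2 = ((12 + 8*1) + 13/3)**2 = ((12 + 8) + 13/3)**2 = (20 + 13/3)**2 = (73/3)**2 = 5329/9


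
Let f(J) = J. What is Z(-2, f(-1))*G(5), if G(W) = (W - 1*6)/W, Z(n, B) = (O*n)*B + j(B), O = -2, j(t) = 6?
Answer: -⅖ ≈ -0.40000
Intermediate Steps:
Z(n, B) = 6 - 2*B*n (Z(n, B) = (-2*n)*B + 6 = -2*B*n + 6 = 6 - 2*B*n)
G(W) = (-6 + W)/W (G(W) = (W - 6)/W = (-6 + W)/W)
Z(-2, f(-1))*G(5) = (6 - 2*(-1)*(-2))*((-6 + 5)/5) = (6 - 4)*((⅕)*(-1)) = 2*(-⅕) = -⅖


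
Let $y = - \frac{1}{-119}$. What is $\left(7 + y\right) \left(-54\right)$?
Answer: $- \frac{45036}{119} \approx -378.45$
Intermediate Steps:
$y = \frac{1}{119}$ ($y = \left(-1\right) \left(- \frac{1}{119}\right) = \frac{1}{119} \approx 0.0084034$)
$\left(7 + y\right) \left(-54\right) = \left(7 + \frac{1}{119}\right) \left(-54\right) = \frac{834}{119} \left(-54\right) = - \frac{45036}{119}$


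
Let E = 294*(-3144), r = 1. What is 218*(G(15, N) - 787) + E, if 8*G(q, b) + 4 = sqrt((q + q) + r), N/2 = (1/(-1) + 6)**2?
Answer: -1096011 + 109*sqrt(31)/4 ≈ -1.0959e+6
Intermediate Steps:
N = 50 (N = 2*(1/(-1) + 6)**2 = 2*(-1 + 6)**2 = 2*5**2 = 2*25 = 50)
G(q, b) = -1/2 + sqrt(1 + 2*q)/8 (G(q, b) = -1/2 + sqrt((q + q) + 1)/8 = -1/2 + sqrt(2*q + 1)/8 = -1/2 + sqrt(1 + 2*q)/8)
E = -924336
218*(G(15, N) - 787) + E = 218*((-1/2 + sqrt(1 + 2*15)/8) - 787) - 924336 = 218*((-1/2 + sqrt(1 + 30)/8) - 787) - 924336 = 218*((-1/2 + sqrt(31)/8) - 787) - 924336 = 218*(-1575/2 + sqrt(31)/8) - 924336 = (-171675 + 109*sqrt(31)/4) - 924336 = -1096011 + 109*sqrt(31)/4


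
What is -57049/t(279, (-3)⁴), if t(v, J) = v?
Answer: -57049/279 ≈ -204.48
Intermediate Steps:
-57049/t(279, (-3)⁴) = -57049/279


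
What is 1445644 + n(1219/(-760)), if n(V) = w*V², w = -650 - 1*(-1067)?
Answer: 835623620137/577600 ≈ 1.4467e+6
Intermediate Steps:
w = 417 (w = -650 + 1067 = 417)
n(V) = 417*V²
1445644 + n(1219/(-760)) = 1445644 + 417*(1219/(-760))² = 1445644 + 417*(1219*(-1/760))² = 1445644 + 417*(-1219/760)² = 1445644 + 417*(1485961/577600) = 1445644 + 619645737/577600 = 835623620137/577600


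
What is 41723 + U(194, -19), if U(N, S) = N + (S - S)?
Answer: 41917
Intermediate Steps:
U(N, S) = N (U(N, S) = N + 0 = N)
41723 + U(194, -19) = 41723 + 194 = 41917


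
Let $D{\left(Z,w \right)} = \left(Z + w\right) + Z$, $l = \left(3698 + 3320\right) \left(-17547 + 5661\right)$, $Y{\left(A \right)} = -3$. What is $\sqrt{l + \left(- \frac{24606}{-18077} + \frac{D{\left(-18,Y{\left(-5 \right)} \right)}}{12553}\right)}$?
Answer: $\frac{3 i \sqrt{477259241824859685753557}}{226920581} \approx 9133.2 i$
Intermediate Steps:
$l = -83415948$ ($l = 7018 \left(-11886\right) = -83415948$)
$D{\left(Z,w \right)} = w + 2 Z$
$\sqrt{l + \left(- \frac{24606}{-18077} + \frac{D{\left(-18,Y{\left(-5 \right)} \right)}}{12553}\right)} = \sqrt{-83415948 + \left(- \frac{24606}{-18077} + \frac{-3 + 2 \left(-18\right)}{12553}\right)} = \sqrt{-83415948 + \left(\left(-24606\right) \left(- \frac{1}{18077}\right) + \left(-3 - 36\right) \frac{1}{12553}\right)} = \sqrt{-83415948 + \left(\frac{24606}{18077} - \frac{39}{12553}\right)} = \sqrt{-83415948 + \frac{308174115}{226920581}} = \sqrt{- \frac{18928795076651673}{226920581}} = \frac{3 i \sqrt{477259241824859685753557}}{226920581}$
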